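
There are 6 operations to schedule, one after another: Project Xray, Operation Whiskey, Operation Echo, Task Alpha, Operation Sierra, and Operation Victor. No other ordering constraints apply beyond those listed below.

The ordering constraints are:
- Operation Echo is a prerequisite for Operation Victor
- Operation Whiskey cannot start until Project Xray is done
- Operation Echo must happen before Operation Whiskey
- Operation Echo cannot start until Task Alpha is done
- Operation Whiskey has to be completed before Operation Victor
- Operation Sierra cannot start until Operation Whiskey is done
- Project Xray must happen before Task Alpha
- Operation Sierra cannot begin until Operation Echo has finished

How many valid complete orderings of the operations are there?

Project Xray is the only operation with nothing required before it, so every ordering starts there.
Systematically extending each partial ordering one operation at a time and counting, there are 2 complete orderings.

2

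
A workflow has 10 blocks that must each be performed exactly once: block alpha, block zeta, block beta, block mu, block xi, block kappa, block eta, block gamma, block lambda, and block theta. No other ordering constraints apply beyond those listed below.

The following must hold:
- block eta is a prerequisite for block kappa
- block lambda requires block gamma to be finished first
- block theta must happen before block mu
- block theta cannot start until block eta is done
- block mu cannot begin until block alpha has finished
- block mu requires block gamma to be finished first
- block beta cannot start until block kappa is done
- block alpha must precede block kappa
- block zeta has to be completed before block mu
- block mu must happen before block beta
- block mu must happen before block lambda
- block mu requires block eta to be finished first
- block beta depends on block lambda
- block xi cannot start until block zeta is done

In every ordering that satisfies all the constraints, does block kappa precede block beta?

Yes

There is a constraint chain block kappa → block beta.
That forces block kappa before block beta in every valid schedule.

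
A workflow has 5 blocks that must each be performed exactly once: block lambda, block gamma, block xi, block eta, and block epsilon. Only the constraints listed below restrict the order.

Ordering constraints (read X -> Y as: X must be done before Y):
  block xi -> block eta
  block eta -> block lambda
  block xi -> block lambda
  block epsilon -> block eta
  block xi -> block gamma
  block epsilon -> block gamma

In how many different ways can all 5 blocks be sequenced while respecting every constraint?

The blocks with no prerequisites are block xi, block epsilon; any of them can be placed first.
Systematically extending each partial ordering one block at a time and counting, there are 6 complete orderings.

6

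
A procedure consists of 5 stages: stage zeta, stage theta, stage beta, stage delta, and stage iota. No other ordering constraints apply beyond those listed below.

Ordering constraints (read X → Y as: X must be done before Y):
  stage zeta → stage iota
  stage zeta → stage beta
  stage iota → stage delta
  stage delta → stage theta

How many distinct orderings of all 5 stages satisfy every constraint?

4

Stage zeta is the only stage with nothing required before it, so every ordering starts there.
Enumerating by repeatedly choosing an available stage (one whose prerequisites are all placed) gives 4 distinct complete orderings.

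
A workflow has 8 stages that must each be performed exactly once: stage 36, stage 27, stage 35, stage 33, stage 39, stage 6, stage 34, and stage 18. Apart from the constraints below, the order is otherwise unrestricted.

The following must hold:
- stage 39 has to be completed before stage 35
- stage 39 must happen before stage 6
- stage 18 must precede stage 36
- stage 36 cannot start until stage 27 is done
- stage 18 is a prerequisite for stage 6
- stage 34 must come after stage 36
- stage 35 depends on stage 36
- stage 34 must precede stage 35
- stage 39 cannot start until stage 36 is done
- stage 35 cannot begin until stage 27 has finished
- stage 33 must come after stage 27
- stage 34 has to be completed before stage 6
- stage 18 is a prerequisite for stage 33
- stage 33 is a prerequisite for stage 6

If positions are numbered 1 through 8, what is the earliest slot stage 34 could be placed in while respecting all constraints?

4

The stages that are forced before stage 34, directly or transitively, are stage 36, stage 27, stage 18. That's 3 stages.
So at minimum 3 stages come before stage 34, putting stage 34 no earlier than position 4. That position is achievable by scheduling exactly those predecessors first.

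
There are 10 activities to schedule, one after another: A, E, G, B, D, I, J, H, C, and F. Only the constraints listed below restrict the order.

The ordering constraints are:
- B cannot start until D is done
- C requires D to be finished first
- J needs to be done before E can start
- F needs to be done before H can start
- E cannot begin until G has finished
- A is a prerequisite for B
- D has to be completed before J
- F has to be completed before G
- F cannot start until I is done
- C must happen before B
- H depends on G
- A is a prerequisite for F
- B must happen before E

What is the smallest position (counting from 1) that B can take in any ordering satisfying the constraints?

4

The activities that are forced before B, directly or transitively, are A, D, C. That's 3 activities.
With 3 mandatory predecessors, the earliest B can sit is position 3+1 = 4, and placing just those 3 first achieves it.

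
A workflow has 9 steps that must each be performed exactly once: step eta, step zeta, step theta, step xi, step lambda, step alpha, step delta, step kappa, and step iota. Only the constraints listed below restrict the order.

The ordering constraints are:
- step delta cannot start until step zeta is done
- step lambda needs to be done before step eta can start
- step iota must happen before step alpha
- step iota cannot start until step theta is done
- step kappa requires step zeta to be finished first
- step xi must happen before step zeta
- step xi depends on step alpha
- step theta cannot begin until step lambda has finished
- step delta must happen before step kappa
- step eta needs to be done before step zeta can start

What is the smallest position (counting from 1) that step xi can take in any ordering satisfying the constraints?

Every step that must precede step xi has to come before it. Tracing all chains that end at step xi, those steps are: step theta, step lambda, step alpha, step iota — 4 in total.
With 4 mandatory predecessors, the earliest step xi can sit is position 4+1 = 5, and placing just those 4 first achieves it.

5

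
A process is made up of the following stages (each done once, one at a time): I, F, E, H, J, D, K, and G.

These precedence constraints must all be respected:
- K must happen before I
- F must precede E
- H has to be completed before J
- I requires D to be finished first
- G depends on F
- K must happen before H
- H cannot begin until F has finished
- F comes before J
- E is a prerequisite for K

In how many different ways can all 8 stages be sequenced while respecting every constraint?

The stages with no prerequisites are F, D; any of them can be placed first.
Enumerating by repeatedly choosing an available stage (one whose prerequisites are all placed) gives 102 distinct complete orderings.

102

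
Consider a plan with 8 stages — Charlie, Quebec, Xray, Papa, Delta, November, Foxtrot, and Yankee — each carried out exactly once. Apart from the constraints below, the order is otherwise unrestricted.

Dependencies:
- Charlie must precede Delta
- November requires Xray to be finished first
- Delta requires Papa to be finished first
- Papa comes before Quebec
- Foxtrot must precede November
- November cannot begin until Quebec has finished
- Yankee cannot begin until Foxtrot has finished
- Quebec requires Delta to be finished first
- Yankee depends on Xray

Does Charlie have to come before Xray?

No

Charlie and Xray are not related by any chain of constraints.
There exist valid orderings with Xray before Charlie, so Charlie is not required to come first.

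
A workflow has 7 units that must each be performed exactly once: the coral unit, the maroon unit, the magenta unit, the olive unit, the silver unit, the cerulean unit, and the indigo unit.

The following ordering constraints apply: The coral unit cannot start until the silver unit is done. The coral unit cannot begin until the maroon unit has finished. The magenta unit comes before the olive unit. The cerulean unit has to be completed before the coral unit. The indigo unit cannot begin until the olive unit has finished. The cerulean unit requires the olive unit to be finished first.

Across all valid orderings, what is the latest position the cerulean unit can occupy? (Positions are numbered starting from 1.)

Following the constraints forward from the cerulean unit, its only required successor is the coral unit.
With 1 mandatory successor out of 7 units total, the latest slot for the cerulean unit is 7−1 = 6, and it's reachable by doing all non-successors before the cerulean unit.

6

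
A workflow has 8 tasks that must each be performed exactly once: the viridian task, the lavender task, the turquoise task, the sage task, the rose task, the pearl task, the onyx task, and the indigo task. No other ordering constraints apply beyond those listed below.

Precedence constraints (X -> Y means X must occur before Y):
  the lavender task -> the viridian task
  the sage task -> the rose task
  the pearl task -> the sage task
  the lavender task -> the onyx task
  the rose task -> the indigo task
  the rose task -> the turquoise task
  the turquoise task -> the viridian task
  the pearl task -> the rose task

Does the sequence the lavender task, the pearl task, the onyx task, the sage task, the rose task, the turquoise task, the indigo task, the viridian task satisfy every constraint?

Yes

Every stated constraint is respected: the lavender task sits at position 1, ahead of the viridian task at position 8, and each of the other listed pairs likewise has the predecessor earlier in the sequence.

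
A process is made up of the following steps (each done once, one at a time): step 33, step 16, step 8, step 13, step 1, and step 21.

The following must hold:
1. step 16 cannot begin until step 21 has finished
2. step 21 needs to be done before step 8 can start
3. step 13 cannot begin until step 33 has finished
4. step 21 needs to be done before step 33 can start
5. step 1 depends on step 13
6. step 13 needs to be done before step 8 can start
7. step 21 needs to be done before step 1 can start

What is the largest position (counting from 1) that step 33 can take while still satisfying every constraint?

3

Following every chain forward from step 33, the steps that must come later are step 8, step 13, step 1 — 3 of them.
With 3 mandatory successors out of 6 steps total, the latest slot for step 33 is 6−3 = 3, and it's reachable by doing all non-successors before step 33.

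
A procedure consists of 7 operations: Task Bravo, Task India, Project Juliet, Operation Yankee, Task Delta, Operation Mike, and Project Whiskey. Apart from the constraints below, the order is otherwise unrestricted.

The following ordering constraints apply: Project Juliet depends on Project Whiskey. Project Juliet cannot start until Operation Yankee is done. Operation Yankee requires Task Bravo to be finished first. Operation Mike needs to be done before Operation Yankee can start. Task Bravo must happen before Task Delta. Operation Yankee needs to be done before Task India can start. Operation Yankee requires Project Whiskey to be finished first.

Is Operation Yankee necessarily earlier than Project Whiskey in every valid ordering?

No

In fact the dependencies run the other way: Project Whiskey → Operation Yankee.
So Operation Yankee never precedes Project Whiskey.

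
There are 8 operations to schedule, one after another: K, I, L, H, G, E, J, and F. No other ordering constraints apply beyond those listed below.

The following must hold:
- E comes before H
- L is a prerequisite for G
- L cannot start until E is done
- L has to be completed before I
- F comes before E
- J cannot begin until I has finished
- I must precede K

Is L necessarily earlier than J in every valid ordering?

Chaining the stated constraints: L → I → J.
That forces L before J in every valid schedule.

Yes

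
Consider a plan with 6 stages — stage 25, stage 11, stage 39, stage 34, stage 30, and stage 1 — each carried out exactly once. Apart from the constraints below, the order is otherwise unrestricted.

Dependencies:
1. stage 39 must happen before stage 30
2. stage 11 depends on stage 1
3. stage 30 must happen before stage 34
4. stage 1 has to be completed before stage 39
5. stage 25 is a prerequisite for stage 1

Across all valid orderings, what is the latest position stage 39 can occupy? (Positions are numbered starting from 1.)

Every stage that must follow stage 39 has to come after it. Tracing all chains starting from stage 39, those stages are: stage 34, stage 30 — 2 in total.
With 2 mandatory successors out of 6 stages total, the latest slot for stage 39 is 6−2 = 4, and it's reachable by doing all non-successors before stage 39.

4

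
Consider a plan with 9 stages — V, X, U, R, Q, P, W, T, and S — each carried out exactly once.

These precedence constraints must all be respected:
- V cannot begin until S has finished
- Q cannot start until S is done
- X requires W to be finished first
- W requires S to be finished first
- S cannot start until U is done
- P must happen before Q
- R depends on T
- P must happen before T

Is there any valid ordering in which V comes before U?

No

The constraints give a chain U → S → V, which forces U before V.
Hence V can never be scheduled before U.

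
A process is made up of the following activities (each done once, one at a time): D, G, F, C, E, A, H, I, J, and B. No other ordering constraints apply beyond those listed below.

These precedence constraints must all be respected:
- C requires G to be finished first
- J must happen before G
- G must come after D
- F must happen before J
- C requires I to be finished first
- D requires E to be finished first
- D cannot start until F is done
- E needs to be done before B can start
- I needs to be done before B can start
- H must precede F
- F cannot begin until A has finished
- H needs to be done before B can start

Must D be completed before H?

No

The constraints actually force H before D (via H → F → D), not the other way around.
So D does not have to come before H — it cannot.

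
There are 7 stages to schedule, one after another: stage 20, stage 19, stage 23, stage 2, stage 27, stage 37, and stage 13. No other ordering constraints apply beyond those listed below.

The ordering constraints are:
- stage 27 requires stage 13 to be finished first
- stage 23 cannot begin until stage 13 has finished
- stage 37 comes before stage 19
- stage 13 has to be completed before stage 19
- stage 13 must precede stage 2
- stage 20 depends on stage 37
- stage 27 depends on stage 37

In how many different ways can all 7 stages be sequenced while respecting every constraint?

The stages with no prerequisites are stage 37, stage 13; any of them can be placed first.
Systematically extending each partial ordering one stage at a time and counting, there are 324 complete orderings.

324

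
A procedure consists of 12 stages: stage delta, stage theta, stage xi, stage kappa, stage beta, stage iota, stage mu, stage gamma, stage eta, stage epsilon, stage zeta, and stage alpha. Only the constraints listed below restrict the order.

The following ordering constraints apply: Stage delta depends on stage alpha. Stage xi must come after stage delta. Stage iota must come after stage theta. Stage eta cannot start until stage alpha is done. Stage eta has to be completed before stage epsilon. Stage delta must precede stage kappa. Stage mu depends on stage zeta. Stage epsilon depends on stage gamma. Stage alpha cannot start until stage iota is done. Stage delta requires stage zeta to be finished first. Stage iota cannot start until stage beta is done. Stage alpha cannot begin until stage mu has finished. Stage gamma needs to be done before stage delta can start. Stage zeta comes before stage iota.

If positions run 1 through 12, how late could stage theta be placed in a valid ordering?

5

Following every chain forward from stage theta, the stages that must come later are stage delta, stage xi, stage kappa, stage iota, stage eta, stage epsilon, stage alpha — 7 of them.
So at least 7 stages follow stage theta, putting stage theta no later than position 5. That position is achievable by scheduling everything else first.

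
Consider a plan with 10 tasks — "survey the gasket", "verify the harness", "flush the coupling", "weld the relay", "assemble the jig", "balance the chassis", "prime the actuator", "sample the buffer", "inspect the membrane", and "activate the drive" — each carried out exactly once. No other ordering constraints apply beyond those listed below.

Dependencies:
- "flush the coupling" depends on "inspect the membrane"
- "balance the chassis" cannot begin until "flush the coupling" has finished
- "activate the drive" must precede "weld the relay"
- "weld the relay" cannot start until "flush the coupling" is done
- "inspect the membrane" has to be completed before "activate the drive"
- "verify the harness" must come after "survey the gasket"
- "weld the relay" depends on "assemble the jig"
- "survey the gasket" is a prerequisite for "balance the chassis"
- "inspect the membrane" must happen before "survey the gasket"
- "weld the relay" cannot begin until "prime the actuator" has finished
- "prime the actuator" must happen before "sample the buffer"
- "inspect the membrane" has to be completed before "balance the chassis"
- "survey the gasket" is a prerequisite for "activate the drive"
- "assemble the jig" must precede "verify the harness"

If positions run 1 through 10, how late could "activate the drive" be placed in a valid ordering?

9

Following the constraints forward from "activate the drive", its only required successor is "weld the relay".
So at least 1 task follows "activate the drive", putting "activate the drive" no later than position 9. That position is achievable by scheduling everything else first.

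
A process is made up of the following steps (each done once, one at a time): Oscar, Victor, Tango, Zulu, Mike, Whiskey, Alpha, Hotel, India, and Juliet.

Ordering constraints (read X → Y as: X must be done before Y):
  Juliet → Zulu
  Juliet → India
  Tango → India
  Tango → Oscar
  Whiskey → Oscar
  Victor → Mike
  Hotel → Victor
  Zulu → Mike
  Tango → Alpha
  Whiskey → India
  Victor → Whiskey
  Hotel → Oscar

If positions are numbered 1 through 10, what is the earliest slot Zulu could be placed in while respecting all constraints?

Working backwards through the constraints from Zulu, its only required predecessor is Juliet.
So at minimum 1 step comes before Zulu, putting Zulu no earlier than position 2. That position is achievable by scheduling exactly that predecessor first.

2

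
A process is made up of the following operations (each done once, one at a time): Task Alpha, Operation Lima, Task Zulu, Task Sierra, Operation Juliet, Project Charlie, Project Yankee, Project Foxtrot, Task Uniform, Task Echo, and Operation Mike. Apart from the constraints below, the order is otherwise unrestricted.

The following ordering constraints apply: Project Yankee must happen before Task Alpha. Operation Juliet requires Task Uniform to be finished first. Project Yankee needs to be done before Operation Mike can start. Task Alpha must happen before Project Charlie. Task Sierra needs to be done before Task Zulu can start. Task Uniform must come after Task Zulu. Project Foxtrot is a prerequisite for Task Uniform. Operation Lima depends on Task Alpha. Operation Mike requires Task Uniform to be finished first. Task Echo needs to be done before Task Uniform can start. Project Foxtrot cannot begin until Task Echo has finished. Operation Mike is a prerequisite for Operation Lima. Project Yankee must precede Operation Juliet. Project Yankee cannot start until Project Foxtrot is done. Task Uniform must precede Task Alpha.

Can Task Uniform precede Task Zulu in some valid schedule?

No

The constraints give a chain Task Zulu → Task Uniform, which forces Task Zulu before Task Uniform.
Hence Task Uniform can never be scheduled before Task Zulu.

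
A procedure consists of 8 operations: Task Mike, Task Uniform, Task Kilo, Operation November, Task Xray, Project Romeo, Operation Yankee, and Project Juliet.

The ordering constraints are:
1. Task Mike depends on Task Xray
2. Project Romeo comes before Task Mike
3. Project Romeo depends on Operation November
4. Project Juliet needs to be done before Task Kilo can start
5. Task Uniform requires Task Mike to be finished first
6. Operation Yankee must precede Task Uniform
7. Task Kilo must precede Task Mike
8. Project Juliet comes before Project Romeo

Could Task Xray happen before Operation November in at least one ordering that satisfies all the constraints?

No chain of constraints runs from Operation November to Task Xray, so Operation November is not required to come first.
That means at least one valid schedule has Task Xray before Operation November.

Yes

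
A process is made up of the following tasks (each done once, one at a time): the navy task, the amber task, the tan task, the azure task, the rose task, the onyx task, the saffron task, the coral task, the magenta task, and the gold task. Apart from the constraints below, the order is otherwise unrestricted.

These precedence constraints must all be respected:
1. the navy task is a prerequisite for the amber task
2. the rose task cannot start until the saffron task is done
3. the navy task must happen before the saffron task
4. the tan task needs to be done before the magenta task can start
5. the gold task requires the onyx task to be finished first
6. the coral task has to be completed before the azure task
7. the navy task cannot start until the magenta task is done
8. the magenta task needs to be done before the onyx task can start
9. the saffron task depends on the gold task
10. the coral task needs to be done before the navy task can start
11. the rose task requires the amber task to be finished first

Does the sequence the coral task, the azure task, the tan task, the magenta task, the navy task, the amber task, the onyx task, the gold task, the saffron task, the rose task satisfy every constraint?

Going through the constraints one by one, each required predecessor appears earlier in the sequence than its dependent — e.g. the navy task (position 5) is before the saffron task (position 9), as required.

Yes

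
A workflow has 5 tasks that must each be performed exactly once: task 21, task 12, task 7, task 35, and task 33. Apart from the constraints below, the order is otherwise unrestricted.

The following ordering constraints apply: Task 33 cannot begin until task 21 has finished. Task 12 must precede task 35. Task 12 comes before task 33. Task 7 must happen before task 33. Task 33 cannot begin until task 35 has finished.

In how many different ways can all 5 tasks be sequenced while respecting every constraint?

3 tasks have no prerequisites (task 21, task 12, task 7), so any of them could come first.
Counting all ways to extend the partial order to a total order gives 12.

12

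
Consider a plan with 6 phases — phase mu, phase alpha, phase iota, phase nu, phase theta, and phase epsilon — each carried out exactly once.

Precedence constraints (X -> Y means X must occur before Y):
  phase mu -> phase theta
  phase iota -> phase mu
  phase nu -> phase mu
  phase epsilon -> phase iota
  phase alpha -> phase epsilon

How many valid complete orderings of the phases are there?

The phases with no prerequisites are phase alpha, phase nu; any of them can be placed first.
Systematically extending each partial ordering one phase at a time and counting, there are 4 complete orderings.

4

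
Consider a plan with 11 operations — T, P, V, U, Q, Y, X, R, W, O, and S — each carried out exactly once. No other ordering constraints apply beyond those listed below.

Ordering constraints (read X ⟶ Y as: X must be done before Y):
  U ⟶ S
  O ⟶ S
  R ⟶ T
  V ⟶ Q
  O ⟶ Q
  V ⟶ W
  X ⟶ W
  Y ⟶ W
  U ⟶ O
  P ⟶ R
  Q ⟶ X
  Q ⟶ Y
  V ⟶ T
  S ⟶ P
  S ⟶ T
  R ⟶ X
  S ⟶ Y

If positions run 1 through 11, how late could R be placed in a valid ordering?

8

The operations that are forced after R, directly or by a chain of constraints, are T, X, W. That's 3 operations.
So at least 3 operations follow R, putting R no later than position 8. That position is achievable by scheduling everything else first.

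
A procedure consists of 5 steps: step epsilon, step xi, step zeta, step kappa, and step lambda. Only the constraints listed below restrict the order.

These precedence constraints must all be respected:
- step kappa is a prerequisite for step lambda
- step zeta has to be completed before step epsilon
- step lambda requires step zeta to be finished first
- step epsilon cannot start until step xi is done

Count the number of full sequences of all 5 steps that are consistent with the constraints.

The steps with no prerequisites are step xi, step zeta, step kappa; any of them can be placed first.
Counting all ways to extend the partial order to a total order gives 16.

16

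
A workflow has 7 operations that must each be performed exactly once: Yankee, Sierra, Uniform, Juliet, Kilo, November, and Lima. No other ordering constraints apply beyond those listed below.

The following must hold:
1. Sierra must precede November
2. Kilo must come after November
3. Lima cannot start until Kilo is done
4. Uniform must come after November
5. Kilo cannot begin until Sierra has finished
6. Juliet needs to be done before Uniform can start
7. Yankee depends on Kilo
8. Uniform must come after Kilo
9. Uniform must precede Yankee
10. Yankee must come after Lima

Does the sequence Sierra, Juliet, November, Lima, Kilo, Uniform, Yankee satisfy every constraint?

No

The sequence places Lima ahead of Kilo.
Since Kilo is required before Lima, the ordering is invalid.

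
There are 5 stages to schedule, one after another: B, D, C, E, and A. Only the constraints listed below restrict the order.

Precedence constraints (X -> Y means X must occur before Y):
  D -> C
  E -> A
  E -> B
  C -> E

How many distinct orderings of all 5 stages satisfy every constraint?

Only D has no prerequisites, so it must go first.
Enumerating by repeatedly choosing an available stage (one whose prerequisites are all placed) gives 2 distinct complete orderings.

2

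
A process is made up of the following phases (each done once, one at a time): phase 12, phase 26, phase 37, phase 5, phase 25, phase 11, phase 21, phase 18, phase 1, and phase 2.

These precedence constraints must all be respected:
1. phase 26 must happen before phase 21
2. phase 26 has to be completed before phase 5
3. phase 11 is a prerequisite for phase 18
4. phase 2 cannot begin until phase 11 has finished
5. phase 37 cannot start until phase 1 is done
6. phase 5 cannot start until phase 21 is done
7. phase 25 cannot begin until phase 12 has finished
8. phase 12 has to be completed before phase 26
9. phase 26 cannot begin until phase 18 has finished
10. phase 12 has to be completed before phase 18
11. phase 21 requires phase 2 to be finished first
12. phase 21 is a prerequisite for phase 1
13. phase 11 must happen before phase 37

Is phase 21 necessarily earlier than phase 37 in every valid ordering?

Chaining the stated constraints: phase 21 → phase 1 → phase 37.
Hence phase 21 necessarily comes before phase 37.

Yes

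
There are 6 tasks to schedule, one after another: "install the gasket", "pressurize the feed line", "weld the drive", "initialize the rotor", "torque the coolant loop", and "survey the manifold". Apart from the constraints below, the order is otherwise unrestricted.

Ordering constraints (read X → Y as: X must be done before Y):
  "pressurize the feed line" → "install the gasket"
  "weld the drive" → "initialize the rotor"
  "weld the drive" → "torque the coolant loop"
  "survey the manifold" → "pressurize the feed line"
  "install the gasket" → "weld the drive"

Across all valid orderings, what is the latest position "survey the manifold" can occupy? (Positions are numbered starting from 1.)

Following every chain forward from "survey the manifold", the tasks that must come later are "install the gasket", "pressurize the feed line", "weld the drive", "initialize the rotor", "torque the coolant loop" — 5 of them.
With 5 mandatory successors out of 6 tasks total, the latest slot for "survey the manifold" is 6−5 = 1, and it's reachable by doing all non-successors before "survey the manifold".

1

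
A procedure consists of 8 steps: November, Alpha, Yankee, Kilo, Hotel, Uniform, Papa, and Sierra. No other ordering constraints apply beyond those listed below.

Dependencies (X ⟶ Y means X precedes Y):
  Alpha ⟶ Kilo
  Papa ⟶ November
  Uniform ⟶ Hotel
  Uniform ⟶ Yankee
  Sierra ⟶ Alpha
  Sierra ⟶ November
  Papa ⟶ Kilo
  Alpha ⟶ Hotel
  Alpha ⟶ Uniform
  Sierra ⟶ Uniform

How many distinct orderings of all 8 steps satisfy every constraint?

The steps with no prerequisites are Papa, Sierra; any of them can be placed first.
Counting all ways to extend the partial order to a total order gives 176.

176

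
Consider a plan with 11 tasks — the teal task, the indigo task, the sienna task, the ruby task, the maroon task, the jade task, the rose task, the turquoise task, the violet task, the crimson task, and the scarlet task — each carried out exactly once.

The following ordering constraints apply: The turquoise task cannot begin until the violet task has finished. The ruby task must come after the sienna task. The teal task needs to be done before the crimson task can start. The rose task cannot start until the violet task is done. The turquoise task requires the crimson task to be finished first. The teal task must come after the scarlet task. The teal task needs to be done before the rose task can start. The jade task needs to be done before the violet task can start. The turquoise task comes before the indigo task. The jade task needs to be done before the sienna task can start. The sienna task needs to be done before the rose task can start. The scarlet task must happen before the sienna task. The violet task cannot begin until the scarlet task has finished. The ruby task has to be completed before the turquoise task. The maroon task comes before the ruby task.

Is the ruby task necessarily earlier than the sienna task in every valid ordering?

In fact the dependencies run the other way: the sienna task → the ruby task.
So the ruby task never precedes the sienna task.

No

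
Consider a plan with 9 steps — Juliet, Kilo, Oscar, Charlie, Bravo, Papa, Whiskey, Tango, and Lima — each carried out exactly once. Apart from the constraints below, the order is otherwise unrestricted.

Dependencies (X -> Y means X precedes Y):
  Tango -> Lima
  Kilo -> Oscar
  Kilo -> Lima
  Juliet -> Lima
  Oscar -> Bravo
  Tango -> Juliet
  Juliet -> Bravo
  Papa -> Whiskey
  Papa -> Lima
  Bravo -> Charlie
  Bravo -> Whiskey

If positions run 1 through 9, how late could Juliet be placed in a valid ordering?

5

Following every chain forward from Juliet, the steps that must come later are Charlie, Bravo, Whiskey, Lima — 4 of them.
With 4 mandatory successors out of 9 steps total, the latest slot for Juliet is 9−4 = 5, and it's reachable by doing all non-successors before Juliet.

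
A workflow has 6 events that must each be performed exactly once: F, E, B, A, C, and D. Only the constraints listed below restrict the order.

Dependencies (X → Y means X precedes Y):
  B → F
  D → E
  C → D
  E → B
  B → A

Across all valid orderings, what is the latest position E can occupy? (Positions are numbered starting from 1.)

Following every chain forward from E, the events that must come later are F, B, A — 3 of them.
So at least 3 events follow E, putting E no later than position 3. That position is achievable by scheduling everything else first.

3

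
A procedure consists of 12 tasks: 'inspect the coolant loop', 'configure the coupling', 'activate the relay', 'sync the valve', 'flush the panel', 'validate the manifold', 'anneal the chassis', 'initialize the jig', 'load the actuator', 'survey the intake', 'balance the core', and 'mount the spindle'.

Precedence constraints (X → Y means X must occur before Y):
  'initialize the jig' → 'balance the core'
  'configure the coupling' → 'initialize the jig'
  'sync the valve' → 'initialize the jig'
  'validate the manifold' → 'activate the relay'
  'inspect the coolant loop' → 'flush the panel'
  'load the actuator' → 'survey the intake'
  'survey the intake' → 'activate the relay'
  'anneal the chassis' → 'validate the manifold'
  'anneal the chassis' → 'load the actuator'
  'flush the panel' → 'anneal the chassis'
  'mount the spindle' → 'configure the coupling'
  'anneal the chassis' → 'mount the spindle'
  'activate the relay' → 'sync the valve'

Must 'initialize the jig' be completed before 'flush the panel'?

No

There is a chain 'flush the panel' → 'anneal the chassis' → 'mount the spindle' → 'configure the coupling' → 'initialize the jig', which puts 'flush the panel' before 'initialize the jig'.
So 'initialize the jig' never precedes 'flush the panel'.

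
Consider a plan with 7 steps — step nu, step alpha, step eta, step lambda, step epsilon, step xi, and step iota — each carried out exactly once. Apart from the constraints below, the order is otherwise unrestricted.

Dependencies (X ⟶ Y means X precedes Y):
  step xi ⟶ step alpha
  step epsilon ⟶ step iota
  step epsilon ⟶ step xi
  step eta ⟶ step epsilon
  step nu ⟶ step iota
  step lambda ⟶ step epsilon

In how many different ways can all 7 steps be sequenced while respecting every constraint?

The steps with no prerequisites are step nu, step eta, step lambda; any of them can be placed first.
Enumerating by repeatedly choosing an available step (one whose prerequisites are all placed) gives 30 distinct complete orderings.

30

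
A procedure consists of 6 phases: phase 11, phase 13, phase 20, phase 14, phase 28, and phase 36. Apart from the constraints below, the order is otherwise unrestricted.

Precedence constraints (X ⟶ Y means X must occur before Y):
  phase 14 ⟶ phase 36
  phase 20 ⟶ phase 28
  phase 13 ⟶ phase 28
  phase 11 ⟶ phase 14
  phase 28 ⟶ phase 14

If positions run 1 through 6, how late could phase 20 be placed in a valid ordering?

Every phase that must follow phase 20 has to come after it. Tracing all chains starting from phase 20, those phases are: phase 14, phase 28, phase 36 — 3 in total.
With 3 mandatory successors out of 6 phases total, the latest slot for phase 20 is 6−3 = 3, and it's reachable by doing all non-successors before phase 20.

3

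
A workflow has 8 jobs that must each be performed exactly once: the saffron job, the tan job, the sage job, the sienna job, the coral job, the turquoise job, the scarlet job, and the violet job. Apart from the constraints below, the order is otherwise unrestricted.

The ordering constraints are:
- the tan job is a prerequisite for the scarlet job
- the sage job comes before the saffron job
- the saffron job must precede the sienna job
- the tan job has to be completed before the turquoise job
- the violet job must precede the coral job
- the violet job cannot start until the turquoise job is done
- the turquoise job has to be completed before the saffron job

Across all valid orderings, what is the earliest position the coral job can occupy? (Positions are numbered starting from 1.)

4

The jobs that are forced before the coral job, directly or transitively, are the tan job, the turquoise job, the violet job. That's 3 jobs.
With 3 mandatory predecessors, the earliest the coral job can sit is position 3+1 = 4, and placing just those 3 first achieves it.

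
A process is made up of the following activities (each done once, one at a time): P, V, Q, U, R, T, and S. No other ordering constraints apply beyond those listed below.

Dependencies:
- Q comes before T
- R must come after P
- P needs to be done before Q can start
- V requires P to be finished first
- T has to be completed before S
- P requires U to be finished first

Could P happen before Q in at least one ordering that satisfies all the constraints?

The constraints force P before Q, so yes — every valid ordering has P earlier.

Yes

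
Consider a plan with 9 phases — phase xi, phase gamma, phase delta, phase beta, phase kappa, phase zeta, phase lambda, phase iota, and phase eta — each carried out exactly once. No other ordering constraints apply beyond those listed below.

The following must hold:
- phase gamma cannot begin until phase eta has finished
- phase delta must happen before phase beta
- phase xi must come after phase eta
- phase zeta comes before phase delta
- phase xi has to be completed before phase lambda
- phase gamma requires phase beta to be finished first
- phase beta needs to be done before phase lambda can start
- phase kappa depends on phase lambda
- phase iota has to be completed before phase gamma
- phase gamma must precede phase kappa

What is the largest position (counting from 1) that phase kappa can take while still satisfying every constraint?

9

No constraint forces any phase after phase kappa, so it can be placed last, in position 9.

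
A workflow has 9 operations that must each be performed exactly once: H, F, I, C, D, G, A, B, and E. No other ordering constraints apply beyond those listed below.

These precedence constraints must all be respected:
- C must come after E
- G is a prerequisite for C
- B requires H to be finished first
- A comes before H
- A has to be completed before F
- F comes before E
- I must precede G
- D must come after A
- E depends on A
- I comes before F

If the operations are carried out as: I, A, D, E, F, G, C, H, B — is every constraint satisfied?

Here F comes after E.
Since F is required before E, the ordering is invalid.

No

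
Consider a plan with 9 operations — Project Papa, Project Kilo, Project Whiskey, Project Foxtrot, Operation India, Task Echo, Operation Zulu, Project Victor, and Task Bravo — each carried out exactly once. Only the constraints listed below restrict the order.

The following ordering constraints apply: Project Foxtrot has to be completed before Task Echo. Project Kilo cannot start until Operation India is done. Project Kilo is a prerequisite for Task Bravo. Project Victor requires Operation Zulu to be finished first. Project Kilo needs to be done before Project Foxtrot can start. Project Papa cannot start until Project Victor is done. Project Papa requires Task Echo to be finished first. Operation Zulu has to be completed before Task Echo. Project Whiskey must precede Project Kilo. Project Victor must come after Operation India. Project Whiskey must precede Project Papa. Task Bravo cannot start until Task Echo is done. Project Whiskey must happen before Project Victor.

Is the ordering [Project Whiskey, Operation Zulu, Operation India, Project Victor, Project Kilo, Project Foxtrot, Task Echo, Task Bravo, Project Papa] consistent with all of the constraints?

Going through the constraints one by one, each required predecessor appears earlier in the sequence than its dependent — e.g. Project Whiskey (position 1) is before Project Papa (position 9), as required.

Yes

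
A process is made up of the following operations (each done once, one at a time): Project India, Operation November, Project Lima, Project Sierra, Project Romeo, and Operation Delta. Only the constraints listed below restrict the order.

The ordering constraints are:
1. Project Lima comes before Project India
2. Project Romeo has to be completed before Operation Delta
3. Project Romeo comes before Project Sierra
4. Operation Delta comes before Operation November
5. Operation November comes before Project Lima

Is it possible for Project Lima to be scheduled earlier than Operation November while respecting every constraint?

No

There is a dependency chain Operation November → Project Lima, so Project Lima always comes after Operation November.
Hence Project Lima can never be scheduled before Operation November.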